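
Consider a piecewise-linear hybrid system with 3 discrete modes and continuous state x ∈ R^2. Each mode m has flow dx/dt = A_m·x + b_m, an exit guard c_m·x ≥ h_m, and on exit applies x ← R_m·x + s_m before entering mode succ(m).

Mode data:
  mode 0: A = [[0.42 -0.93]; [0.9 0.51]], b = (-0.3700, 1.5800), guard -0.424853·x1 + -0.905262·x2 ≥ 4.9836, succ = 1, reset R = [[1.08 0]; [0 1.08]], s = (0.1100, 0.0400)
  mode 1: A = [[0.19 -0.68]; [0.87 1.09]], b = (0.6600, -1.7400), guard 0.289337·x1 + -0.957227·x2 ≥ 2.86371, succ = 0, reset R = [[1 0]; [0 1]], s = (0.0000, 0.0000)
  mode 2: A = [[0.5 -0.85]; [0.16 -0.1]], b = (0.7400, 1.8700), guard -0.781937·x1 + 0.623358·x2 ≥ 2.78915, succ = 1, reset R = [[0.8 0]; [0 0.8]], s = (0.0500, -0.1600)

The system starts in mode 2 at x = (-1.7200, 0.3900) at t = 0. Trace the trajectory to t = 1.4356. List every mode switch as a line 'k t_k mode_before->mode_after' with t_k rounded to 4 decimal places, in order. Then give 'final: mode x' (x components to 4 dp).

1 0.6977 2->1
final: 1 -1.5845 -1.6651

Mode 2: guard c·x = 2.7891 hit at Δt = 0.6977 (t = 0.6977), x⁻ = (-2.4456, 1.4066) → reset → x⁺ = (-1.9065, 0.9653), jump to mode 1
Mode 1: flow for 0.7379 to horizon, guard not reached → x = (-1.5845, -1.6651)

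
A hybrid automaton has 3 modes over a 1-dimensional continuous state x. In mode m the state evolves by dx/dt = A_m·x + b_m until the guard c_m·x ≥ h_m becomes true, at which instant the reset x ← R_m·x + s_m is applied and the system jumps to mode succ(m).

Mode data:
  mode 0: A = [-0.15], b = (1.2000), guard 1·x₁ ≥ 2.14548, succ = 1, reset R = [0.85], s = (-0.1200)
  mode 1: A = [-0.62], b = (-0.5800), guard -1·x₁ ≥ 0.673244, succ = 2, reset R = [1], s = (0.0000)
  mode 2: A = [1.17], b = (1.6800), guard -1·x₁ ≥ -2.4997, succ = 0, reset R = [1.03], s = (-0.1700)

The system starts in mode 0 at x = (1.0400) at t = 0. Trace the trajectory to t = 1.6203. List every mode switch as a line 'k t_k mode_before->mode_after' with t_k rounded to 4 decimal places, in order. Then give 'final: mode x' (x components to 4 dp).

Mode 0: guard c·x = 2.1455 hit at Δt = 1.1531 (t = 1.1531), x⁻ = (2.1455) → reset → x⁺ = (1.7037), jump to mode 1
Mode 1: flow for 0.4672 to horizon, guard not reached → x = (1.0400)

1 1.1531 0->1
final: 1 1.0400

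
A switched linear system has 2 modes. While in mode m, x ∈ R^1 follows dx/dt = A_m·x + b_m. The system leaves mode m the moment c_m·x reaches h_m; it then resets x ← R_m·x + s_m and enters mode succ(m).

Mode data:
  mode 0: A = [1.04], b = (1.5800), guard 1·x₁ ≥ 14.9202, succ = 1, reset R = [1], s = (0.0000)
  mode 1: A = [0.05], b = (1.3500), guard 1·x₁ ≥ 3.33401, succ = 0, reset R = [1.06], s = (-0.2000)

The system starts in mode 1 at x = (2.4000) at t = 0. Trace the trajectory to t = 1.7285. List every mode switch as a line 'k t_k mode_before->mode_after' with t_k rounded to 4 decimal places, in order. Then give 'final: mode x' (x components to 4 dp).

1 0.6255 1->0
final: 0 13.7643

Mode 1: guard c·x = 3.3340 hit at Δt = 0.6255 (t = 0.6255), x⁻ = (3.3340) → reset → x⁺ = (3.3341), jump to mode 0
Mode 0: flow for 1.1030 to horizon, guard not reached → x = (13.7643)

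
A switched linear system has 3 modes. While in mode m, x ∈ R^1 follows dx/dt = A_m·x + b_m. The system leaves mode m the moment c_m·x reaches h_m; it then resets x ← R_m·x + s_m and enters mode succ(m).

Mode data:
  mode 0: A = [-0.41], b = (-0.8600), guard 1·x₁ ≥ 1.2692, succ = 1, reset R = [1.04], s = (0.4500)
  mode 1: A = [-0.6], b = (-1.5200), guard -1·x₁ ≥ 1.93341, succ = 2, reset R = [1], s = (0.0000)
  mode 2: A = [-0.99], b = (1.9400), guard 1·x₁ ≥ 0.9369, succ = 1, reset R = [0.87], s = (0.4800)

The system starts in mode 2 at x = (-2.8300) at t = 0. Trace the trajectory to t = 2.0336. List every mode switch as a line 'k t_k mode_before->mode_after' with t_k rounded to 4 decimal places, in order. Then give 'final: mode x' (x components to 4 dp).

1 1.5596 2->1
final: 1 0.3474

Mode 2: guard c·x = 0.9369 hit at Δt = 1.5596 (t = 1.5596), x⁻ = (0.9369) → reset → x⁺ = (1.2951), jump to mode 1
Mode 1: flow for 0.4740 to horizon, guard not reached → x = (0.3474)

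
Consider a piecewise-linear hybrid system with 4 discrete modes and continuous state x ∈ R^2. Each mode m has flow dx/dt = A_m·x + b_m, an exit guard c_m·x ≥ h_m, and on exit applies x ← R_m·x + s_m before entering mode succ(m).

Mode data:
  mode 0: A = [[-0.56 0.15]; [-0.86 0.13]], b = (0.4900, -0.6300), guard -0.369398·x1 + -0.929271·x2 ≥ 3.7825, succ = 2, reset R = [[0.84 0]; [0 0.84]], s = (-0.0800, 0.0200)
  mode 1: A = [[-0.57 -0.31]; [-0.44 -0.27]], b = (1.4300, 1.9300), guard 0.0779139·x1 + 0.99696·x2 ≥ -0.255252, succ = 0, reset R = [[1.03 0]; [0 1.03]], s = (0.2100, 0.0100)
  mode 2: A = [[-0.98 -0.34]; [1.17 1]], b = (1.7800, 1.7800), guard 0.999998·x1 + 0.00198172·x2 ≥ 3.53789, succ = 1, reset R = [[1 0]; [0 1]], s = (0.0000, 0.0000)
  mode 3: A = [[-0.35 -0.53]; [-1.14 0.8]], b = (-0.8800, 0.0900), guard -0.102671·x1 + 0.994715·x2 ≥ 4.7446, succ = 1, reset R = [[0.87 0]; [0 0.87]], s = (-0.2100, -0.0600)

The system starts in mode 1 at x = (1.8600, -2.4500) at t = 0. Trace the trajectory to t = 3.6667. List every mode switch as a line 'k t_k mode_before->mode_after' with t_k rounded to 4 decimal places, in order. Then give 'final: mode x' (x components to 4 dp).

1 1.5999 1->0
2 3.0909 0->2
final: 2 1.9702 -4.0827

Mode 1: guard c·x = -0.2553 hit at Δt = 1.5999 (t = 1.5999), x⁻ = (2.6375, -0.4622) → reset → x⁺ = (2.9266, -0.4660), jump to mode 0
Mode 0: guard c·x = 3.7825 hit at Δt = 1.4910 (t = 3.0909), x⁻ = (1.3227, -4.5962) → reset → x⁺ = (1.0310, -3.8408), jump to mode 2
Mode 2: flow for 0.5758 to horizon, guard not reached → x = (1.9702, -4.0827)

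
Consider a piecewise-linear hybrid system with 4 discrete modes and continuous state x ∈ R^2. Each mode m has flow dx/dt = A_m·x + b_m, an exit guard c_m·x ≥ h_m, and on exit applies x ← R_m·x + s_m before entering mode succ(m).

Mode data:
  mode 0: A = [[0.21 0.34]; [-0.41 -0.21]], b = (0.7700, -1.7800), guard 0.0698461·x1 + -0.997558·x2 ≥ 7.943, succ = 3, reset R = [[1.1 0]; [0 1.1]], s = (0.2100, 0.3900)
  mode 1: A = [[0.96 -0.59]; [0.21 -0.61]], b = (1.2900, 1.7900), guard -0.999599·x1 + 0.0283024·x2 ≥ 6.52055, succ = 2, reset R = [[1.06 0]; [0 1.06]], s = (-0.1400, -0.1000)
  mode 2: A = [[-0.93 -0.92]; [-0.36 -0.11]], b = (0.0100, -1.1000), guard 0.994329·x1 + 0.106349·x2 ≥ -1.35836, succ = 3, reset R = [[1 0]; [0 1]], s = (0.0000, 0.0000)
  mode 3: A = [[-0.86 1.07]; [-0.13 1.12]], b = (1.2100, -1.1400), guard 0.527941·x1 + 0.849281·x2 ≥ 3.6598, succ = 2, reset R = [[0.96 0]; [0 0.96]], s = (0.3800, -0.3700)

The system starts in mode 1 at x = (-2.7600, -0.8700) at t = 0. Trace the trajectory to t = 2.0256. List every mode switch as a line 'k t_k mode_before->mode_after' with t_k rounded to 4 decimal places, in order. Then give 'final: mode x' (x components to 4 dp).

Mode 1: guard c·x = 6.5206 hit at Δt = 1.4085 (t = 1.4085), x⁻ = (-6.5104, 0.4506) → reset → x⁺ = (-7.0410, 0.3776), jump to mode 2
Mode 2: flow for 0.6171 to horizon, guard not reached → x = (-4.2652, 0.8742)

1 1.4085 1->2
final: 2 -4.2652 0.8742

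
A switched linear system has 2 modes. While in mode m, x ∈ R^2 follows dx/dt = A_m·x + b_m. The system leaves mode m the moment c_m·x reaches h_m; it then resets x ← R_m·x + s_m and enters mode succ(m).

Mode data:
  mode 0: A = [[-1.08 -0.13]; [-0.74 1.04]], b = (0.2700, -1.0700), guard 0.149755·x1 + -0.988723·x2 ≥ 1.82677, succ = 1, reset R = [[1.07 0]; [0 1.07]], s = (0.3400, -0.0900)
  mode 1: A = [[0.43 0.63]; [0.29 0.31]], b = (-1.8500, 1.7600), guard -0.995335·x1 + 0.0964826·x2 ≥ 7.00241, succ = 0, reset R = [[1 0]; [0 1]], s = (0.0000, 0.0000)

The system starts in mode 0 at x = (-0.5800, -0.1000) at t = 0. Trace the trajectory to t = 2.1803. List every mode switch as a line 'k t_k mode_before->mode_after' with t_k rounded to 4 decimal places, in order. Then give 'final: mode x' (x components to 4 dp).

Mode 0: guard c·x = 1.8268 hit at Δt = 1.0156 (t = 1.0156), x⁻ = (0.0481, -1.8403) → reset → x⁺ = (0.3914, -2.0591), jump to mode 1
Mode 1: flow for 1.1647 to horizon, guard not reached → x = (-3.5942, -1.0471)

1 1.0156 0->1
final: 1 -3.5942 -1.0471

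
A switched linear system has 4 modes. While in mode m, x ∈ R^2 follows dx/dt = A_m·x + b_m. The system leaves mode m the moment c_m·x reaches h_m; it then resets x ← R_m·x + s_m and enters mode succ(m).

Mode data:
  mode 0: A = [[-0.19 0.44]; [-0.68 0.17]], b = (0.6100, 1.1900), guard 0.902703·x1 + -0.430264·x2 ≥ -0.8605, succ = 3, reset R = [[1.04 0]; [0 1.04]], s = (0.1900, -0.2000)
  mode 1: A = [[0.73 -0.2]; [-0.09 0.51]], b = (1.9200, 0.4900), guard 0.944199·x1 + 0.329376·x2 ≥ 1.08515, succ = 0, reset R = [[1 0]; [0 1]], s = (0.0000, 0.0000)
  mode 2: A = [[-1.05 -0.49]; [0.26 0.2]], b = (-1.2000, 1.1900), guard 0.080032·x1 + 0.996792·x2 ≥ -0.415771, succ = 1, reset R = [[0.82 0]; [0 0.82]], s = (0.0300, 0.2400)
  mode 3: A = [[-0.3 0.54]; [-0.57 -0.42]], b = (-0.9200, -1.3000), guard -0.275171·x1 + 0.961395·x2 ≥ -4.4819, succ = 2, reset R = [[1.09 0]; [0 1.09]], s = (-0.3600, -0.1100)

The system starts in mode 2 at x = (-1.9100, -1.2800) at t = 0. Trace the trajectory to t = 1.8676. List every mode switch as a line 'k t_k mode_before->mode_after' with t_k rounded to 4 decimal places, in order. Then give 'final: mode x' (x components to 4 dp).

1 1.4045 2->1
final: 1 -0.1205 0.2384

Mode 2: guard c·x = -0.4158 hit at Δt = 1.4045 (t = 1.4045), x⁻ = (-1.0526, -0.3326) → reset → x⁺ = (-0.8332, -0.0327), jump to mode 1
Mode 1: flow for 0.4631 to horizon, guard not reached → x = (-0.1205, 0.2384)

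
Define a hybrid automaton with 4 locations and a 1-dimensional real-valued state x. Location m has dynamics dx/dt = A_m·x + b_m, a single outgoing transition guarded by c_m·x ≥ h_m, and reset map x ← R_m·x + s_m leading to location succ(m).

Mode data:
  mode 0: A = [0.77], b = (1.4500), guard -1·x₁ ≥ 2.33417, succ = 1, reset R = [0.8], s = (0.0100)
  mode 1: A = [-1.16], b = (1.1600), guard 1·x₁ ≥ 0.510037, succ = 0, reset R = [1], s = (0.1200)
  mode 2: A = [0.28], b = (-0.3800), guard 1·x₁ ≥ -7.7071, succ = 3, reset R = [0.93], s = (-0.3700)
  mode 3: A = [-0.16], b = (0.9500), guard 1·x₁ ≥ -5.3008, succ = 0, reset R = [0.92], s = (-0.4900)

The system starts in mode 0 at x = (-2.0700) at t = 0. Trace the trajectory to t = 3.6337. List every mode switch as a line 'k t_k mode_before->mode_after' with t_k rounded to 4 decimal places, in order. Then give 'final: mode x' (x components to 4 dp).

Mode 0: guard c·x = 2.3342 hit at Δt = 1.1443 (t = 1.1443), x⁻ = (-2.3342) → reset → x⁺ = (-1.8573), jump to mode 1
Mode 1: guard c·x = 0.5100 hit at Δt = 1.5201 (t = 2.6644), x⁻ = (0.5100) → reset → x⁺ = (0.6300), jump to mode 0
Mode 0: flow for 0.9693 to horizon, guard not reached → x = (3.4180)

1 1.1443 0->1
2 2.6644 1->0
final: 0 3.4180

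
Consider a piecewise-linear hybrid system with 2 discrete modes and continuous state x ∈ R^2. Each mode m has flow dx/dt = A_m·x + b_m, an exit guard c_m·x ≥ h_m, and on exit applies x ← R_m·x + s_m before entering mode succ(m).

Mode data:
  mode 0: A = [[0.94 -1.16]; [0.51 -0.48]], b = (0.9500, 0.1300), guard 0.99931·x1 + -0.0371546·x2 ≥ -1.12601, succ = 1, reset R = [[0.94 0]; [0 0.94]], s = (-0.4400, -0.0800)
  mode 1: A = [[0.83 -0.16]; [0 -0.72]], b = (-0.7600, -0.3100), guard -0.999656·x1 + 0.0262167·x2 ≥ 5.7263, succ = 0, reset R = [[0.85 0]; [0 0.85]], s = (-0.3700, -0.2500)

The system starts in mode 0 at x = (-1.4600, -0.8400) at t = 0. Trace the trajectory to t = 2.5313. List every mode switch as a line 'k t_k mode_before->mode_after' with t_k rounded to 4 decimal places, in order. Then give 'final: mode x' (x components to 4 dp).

Mode 0: guard c·x = -1.1260 hit at Δt = 0.4171 (t = 0.4171), x⁻ = (-1.1600, -0.8923) → reset → x⁺ = (-1.5304, -0.9188), jump to mode 1
Mode 1: guard c·x = 5.7263 hit at Δt = 1.2556 (t = 1.6727), x⁻ = (-5.7447, -0.6283) → reset → x⁺ = (-5.2530, -0.7840), jump to mode 0
Mode 0: flow for 0.8586 to horizon, guard not reached → x = (-8.0022, -2.8347)

1 0.4171 0->1
2 1.6727 1->0
final: 0 -8.0022 -2.8347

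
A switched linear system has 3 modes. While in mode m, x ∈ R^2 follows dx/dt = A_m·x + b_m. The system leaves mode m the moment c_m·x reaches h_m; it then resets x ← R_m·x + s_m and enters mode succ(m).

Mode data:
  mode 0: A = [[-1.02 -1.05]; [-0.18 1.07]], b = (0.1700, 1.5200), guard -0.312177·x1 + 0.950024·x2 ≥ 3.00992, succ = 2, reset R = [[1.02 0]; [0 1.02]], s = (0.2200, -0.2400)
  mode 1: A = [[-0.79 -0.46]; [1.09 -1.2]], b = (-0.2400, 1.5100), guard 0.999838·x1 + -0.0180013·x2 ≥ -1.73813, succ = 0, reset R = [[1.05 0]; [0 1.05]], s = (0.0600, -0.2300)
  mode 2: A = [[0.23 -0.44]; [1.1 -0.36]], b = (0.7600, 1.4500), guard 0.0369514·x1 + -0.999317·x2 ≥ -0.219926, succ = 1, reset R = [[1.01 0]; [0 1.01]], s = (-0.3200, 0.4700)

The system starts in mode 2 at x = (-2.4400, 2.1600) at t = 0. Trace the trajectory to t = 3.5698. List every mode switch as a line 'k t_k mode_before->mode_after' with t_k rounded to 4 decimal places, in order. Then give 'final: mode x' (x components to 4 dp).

Mode 2: guard c·x = -0.2199 hit at Δt = 1.0659 (t = 1.0659), x⁻ = (-2.8114, 0.1161) → reset → x⁺ = (-3.1595, 0.5873), jump to mode 1
Mode 1: guard c·x = -1.7381 hit at Δt = 0.8453 (t = 1.9112), x⁻ = (-1.7439, -0.3066) → reset → x⁺ = (-1.7711, -0.5519), jump to mode 0
Mode 0: guard c·x = 3.0099 hit at Δt = 1.3310 (t = 3.2422), x⁻ = (-1.1793, 2.7808) → reset → x⁺ = (-0.9829, 2.5964), jump to mode 2
Mode 2: flow for 0.3276 to horizon, guard not reached → x = (-1.1750, 2.3878)

1 1.0659 2->1
2 1.9112 1->0
3 3.2422 0->2
final: 2 -1.1750 2.3878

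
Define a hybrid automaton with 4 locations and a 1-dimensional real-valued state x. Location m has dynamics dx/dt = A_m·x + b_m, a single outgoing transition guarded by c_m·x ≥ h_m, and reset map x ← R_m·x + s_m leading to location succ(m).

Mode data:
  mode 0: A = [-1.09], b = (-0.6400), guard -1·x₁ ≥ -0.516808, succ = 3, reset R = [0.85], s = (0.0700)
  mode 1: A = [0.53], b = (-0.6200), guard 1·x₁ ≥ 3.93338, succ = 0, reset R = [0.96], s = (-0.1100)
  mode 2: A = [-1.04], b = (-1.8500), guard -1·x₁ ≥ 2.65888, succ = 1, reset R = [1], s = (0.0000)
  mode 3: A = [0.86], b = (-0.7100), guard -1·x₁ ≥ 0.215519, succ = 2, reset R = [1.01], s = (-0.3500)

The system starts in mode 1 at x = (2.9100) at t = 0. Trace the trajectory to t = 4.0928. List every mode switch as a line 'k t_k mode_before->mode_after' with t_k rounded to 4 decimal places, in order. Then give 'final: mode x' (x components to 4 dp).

1 0.8727 1->0
2 2.1101 0->3
3 3.4954 3->2
final: 2 -1.1281

Mode 1: guard c·x = 3.9334 hit at Δt = 0.8727 (t = 0.8727), x⁻ = (3.9334) → reset → x⁺ = (3.6660), jump to mode 0
Mode 0: guard c·x = -0.5168 hit at Δt = 1.2374 (t = 2.1101), x⁻ = (0.5168) → reset → x⁺ = (0.5093), jump to mode 3
Mode 3: guard c·x = 0.2155 hit at Δt = 1.3853 (t = 3.4954), x⁻ = (-0.2155) → reset → x⁺ = (-0.5677), jump to mode 2
Mode 2: flow for 0.5974 to horizon, guard not reached → x = (-1.1281)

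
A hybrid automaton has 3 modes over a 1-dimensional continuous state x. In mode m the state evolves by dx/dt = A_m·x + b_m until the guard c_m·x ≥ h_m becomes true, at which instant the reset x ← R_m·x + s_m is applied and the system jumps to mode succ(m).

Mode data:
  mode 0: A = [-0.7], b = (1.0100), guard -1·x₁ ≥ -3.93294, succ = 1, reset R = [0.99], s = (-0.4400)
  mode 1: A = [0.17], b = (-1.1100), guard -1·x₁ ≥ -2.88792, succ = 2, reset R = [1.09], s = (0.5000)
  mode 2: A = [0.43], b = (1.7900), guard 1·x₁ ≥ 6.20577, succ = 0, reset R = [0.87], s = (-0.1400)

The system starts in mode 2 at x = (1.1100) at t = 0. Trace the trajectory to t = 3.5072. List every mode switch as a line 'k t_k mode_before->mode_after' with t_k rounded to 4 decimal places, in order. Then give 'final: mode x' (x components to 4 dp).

1 1.5726 2->0
2 2.1825 0->1
3 3.1756 1->2
final: 2 4.8448

Mode 2: guard c·x = 6.2058 hit at Δt = 1.5726 (t = 1.5726), x⁻ = (6.2058) → reset → x⁺ = (5.2590), jump to mode 0
Mode 0: guard c·x = -3.9329 hit at Δt = 0.6099 (t = 2.1825), x⁻ = (3.9329) → reset → x⁺ = (3.4536), jump to mode 1
Mode 1: guard c·x = -2.8879 hit at Δt = 0.9931 (t = 3.1756), x⁻ = (2.8879) → reset → x⁺ = (3.6478), jump to mode 2
Mode 2: flow for 0.3316 to horizon, guard not reached → x = (4.8448)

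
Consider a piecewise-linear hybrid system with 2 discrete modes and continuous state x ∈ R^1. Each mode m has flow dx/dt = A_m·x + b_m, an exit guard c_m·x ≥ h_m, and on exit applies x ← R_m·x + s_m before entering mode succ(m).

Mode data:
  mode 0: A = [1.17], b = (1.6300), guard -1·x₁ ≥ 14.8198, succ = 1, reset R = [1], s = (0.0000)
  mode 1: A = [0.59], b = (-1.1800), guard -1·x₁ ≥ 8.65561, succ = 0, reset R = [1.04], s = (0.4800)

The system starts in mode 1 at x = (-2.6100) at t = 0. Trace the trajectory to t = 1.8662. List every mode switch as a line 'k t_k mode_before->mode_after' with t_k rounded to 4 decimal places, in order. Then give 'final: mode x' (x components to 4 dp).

Mode 1: guard c·x = 8.6556 hit at Δt = 1.4201 (t = 1.4201), x⁻ = (-8.6556) → reset → x⁺ = (-8.5218), jump to mode 0
Mode 0: flow for 0.4461 to horizon, guard not reached → x = (-13.4070)

1 1.4201 1->0
final: 0 -13.4070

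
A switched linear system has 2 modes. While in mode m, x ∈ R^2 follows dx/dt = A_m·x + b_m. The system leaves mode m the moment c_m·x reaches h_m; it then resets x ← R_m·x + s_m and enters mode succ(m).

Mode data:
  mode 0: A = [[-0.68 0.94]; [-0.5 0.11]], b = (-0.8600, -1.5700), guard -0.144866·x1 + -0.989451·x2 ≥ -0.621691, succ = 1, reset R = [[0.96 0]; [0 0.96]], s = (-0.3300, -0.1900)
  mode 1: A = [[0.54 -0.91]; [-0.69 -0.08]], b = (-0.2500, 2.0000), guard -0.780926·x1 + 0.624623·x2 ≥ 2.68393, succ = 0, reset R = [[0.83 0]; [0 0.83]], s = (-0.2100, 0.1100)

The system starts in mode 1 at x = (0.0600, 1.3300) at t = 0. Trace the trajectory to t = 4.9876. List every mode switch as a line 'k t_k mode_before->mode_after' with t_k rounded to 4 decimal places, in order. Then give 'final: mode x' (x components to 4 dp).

1 0.5964 1->0
2 1.9930 0->1
3 2.6847 1->0
4 3.8979 0->1
5 4.4556 1->0
final: 0 -0.9346 1.3672

Mode 1: guard c·x = 2.6839 hit at Δt = 0.5964 (t = 0.5964), x⁻ = (-1.3179, 2.6492) → reset → x⁺ = (-1.3039, 2.3088), jump to mode 0
Mode 0: guard c·x = -0.6217 hit at Δt = 1.3966 (t = 1.9930), x⁻ = (-0.0669, 0.6381) → reset → x⁺ = (-0.3942, 0.4226), jump to mode 1
Mode 1: guard c·x = 2.6839 hit at Δt = 0.6917 (t = 2.6847), x⁻ = (-1.6986, 2.1732) → reset → x⁺ = (-1.6198, 1.9138), jump to mode 0
Mode 0: guard c·x = -0.6217 hit at Δt = 1.2132 (t = 3.8979), x⁻ = (-0.4187, 0.6896) → reset → x⁺ = (-0.7319, 0.4720), jump to mode 1
Mode 1: guard c·x = 2.6839 hit at Δt = 0.5578 (t = 4.4556), x⁻ = (-1.8421, 1.9938) → reset → x⁺ = (-1.7389, 1.7649), jump to mode 0
Mode 0: flow for 0.5320 to horizon, guard not reached → x = (-0.9346, 1.3672)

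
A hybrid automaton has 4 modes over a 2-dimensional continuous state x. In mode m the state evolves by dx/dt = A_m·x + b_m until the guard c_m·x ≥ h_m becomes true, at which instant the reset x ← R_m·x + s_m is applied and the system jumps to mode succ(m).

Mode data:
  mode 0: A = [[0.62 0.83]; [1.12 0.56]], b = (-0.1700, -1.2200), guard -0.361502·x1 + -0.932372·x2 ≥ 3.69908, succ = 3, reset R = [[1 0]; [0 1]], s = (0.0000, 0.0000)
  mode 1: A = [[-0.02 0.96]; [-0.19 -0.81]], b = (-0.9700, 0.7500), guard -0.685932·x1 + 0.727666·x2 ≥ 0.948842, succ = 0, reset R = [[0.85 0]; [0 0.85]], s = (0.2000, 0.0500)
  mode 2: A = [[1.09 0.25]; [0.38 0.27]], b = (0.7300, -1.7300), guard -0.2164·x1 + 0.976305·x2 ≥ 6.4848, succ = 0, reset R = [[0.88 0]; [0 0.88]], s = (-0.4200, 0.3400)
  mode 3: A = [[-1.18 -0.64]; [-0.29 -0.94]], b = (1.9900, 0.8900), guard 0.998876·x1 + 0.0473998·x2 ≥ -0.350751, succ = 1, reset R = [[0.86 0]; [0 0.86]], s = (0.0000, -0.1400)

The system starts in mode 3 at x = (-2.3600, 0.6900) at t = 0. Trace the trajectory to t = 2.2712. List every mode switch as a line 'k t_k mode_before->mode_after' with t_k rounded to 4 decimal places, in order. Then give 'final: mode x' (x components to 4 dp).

1 0.6792 3->1
2 1.3695 1->0
final: 0 -0.2993 -0.4037

Mode 3: guard c·x = -0.3508 hit at Δt = 0.6792 (t = 0.6792), x⁻ = (-0.3975, 0.9769) → reset → x⁺ = (-0.3419, 0.7001), jump to mode 1
Mode 1: guard c·x = 0.9488 hit at Δt = 0.6903 (t = 1.3695), x⁻ = (-0.4920, 0.8402) → reset → x⁺ = (-0.2182, 0.7642), jump to mode 0
Mode 0: flow for 0.9017 to horizon, guard not reached → x = (-0.2993, -0.4037)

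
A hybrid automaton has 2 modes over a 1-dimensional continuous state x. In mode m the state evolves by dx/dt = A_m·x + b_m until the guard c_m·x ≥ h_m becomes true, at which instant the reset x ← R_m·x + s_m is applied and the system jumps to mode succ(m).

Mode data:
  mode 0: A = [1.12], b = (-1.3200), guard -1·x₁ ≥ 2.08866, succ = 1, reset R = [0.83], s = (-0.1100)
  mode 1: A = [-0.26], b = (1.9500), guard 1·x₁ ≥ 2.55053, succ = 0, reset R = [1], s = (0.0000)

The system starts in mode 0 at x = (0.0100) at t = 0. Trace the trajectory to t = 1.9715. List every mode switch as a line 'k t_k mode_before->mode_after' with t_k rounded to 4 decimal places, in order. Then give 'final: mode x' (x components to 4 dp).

1 0.9180 0->1
final: 1 0.3951

Mode 0: guard c·x = 2.0887 hit at Δt = 0.9180 (t = 0.9180), x⁻ = (-2.0887) → reset → x⁺ = (-1.8436), jump to mode 1
Mode 1: flow for 1.0535 to horizon, guard not reached → x = (0.3951)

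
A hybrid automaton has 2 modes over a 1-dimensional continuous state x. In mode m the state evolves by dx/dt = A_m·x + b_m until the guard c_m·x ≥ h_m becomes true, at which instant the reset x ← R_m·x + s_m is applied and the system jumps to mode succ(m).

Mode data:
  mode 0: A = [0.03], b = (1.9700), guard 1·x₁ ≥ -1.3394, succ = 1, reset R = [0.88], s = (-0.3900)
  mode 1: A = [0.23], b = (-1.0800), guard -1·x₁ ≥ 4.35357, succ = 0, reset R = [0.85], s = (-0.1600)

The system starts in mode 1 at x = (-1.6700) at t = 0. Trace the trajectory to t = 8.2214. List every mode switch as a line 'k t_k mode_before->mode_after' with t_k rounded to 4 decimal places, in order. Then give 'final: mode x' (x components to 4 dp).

Mode 1: guard c·x = 4.3536 hit at Δt = 1.5294 (t = 1.5294), x⁻ = (-4.3536) → reset → x⁺ = (-3.8605), jump to mode 0
Mode 0: guard c·x = -1.3394 hit at Δt = 1.3327 (t = 2.8621), x⁻ = (-1.3394) → reset → x⁺ = (-1.5687), jump to mode 1
Mode 1: guard c·x = 4.3536 hit at Δt = 1.5992 (t = 4.4613), x⁻ = (-4.3536) → reset → x⁺ = (-3.8605), jump to mode 0
Mode 0: guard c·x = -1.3394 hit at Δt = 1.3327 (t = 5.7940), x⁻ = (-1.3394) → reset → x⁺ = (-1.5687), jump to mode 1
Mode 1: guard c·x = 4.3536 hit at Δt = 1.5992 (t = 7.3931), x⁻ = (-4.3536) → reset → x⁺ = (-3.8605), jump to mode 0
Mode 0: flow for 0.8283 to horizon, guard not reached → x = (-2.3055)

1 1.5294 1->0
2 2.8621 0->1
3 4.4613 1->0
4 5.7940 0->1
5 7.3931 1->0
final: 0 -2.3055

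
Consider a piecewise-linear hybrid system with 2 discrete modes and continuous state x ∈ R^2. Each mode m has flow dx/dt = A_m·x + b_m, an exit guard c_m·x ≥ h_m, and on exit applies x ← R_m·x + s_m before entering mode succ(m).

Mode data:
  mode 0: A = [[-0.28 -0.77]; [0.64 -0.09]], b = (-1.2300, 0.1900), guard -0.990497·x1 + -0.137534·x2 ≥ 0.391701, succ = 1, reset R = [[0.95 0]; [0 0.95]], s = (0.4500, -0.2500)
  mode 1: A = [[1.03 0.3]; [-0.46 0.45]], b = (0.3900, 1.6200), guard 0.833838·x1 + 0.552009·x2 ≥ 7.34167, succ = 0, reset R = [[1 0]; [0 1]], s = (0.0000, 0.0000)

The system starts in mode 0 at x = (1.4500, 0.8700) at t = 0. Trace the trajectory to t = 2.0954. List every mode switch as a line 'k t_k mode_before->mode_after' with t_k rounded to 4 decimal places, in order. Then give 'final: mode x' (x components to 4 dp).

1 0.9063 0->1
final: 1 1.9934 3.6370

Mode 0: guard c·x = 0.3917 hit at Δt = 0.9063 (t = 0.9063), x⁻ = (-0.5612, 1.1936) → reset → x⁺ = (-0.0831, 0.8839), jump to mode 1
Mode 1: flow for 1.1891 to horizon, guard not reached → x = (1.9934, 3.6370)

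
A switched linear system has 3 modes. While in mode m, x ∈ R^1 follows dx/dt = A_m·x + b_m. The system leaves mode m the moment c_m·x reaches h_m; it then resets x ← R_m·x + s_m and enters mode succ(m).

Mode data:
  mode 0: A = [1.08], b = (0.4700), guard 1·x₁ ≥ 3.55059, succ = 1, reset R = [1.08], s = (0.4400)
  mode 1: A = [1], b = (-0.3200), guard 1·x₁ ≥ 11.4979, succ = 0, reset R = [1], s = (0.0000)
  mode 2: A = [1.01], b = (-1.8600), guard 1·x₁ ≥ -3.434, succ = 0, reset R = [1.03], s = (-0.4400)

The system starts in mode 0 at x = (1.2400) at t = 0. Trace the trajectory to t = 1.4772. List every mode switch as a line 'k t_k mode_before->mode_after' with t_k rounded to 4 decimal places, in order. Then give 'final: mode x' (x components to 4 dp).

1 0.8026 0->1
final: 1 8.0839

Mode 0: guard c·x = 3.5506 hit at Δt = 0.8026 (t = 0.8026), x⁻ = (3.5506) → reset → x⁺ = (4.2746), jump to mode 1
Mode 1: flow for 0.6746 to horizon, guard not reached → x = (8.0839)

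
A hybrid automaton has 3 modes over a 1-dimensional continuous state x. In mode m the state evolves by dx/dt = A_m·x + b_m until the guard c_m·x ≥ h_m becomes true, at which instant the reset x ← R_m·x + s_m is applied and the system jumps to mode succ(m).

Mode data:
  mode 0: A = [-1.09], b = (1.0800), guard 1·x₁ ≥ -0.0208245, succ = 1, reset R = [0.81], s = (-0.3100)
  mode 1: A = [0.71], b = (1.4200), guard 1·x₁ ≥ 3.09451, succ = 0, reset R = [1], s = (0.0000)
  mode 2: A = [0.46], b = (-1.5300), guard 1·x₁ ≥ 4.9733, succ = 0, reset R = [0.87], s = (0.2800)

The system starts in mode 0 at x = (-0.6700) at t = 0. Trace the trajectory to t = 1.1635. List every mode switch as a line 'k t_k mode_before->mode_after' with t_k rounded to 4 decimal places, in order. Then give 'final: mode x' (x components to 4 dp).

Mode 0: guard c·x = -0.0208 hit at Δt = 0.4548 (t = 0.4548), x⁻ = (-0.0208) → reset → x⁺ = (-0.3269), jump to mode 1
Mode 1: flow for 0.7087 to horizon, guard not reached → x = (0.7673)

1 0.4548 0->1
final: 1 0.7673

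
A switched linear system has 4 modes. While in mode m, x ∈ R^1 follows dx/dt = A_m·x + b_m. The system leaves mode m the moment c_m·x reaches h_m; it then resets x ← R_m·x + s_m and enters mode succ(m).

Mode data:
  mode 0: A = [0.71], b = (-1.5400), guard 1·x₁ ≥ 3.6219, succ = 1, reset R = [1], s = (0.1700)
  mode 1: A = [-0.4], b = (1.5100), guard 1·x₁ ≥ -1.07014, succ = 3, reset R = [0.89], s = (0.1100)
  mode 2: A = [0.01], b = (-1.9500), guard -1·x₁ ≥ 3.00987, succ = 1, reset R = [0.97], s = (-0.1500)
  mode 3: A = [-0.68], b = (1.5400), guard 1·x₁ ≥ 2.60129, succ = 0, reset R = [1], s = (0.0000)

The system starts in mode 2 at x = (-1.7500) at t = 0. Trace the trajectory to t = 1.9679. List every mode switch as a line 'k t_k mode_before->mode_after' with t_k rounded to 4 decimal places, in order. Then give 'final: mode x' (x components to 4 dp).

Mode 2: guard c·x = 3.0099 hit at Δt = 0.6383 (t = 0.6383), x⁻ = (-3.0099) → reset → x⁺ = (-3.0696), jump to mode 1
Mode 1: guard c·x = -1.0701 hit at Δt = 0.8637 (t = 1.5020), x⁻ = (-1.0701) → reset → x⁺ = (-0.8424), jump to mode 3
Mode 3: flow for 0.4659 to horizon, guard not reached → x = (0.0013)

1 0.6383 2->1
2 1.5020 1->3
final: 3 0.0013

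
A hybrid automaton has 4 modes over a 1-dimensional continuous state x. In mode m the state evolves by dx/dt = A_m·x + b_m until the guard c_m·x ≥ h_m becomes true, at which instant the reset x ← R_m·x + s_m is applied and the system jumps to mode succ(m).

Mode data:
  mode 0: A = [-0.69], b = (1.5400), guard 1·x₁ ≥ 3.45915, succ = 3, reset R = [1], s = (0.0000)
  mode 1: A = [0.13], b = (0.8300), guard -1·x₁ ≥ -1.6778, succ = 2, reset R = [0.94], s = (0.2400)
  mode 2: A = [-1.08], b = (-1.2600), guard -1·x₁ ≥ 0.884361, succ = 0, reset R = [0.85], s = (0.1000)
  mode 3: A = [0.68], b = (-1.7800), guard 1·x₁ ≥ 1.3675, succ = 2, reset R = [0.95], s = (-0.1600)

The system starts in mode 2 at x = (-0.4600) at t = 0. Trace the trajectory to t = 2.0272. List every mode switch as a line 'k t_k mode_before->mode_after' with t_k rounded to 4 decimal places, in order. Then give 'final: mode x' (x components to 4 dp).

1 0.8496 2->0
final: 0 0.9524

Mode 2: guard c·x = 0.8844 hit at Δt = 0.8496 (t = 0.8496), x⁻ = (-0.8844) → reset → x⁺ = (-0.6517), jump to mode 0
Mode 0: flow for 1.1776 to horizon, guard not reached → x = (0.9524)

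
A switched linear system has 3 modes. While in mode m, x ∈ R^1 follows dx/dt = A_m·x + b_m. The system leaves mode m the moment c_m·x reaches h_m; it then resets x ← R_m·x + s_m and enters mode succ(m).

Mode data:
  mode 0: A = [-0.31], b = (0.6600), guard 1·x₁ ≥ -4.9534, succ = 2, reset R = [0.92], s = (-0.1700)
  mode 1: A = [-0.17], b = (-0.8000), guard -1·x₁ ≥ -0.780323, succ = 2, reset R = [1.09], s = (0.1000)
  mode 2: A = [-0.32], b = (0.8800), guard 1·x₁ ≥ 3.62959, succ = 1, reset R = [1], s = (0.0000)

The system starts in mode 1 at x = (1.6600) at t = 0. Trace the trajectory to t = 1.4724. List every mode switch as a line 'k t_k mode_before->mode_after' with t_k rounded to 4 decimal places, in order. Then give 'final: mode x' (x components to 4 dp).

Mode 1: guard c·x = -0.7803 hit at Δt = 0.8748 (t = 0.8748), x⁻ = (0.7803) → reset → x⁺ = (0.9506), jump to mode 2
Mode 2: flow for 0.5976 to horizon, guard not reached → x = (1.2638)

1 0.8748 1->2
final: 2 1.2638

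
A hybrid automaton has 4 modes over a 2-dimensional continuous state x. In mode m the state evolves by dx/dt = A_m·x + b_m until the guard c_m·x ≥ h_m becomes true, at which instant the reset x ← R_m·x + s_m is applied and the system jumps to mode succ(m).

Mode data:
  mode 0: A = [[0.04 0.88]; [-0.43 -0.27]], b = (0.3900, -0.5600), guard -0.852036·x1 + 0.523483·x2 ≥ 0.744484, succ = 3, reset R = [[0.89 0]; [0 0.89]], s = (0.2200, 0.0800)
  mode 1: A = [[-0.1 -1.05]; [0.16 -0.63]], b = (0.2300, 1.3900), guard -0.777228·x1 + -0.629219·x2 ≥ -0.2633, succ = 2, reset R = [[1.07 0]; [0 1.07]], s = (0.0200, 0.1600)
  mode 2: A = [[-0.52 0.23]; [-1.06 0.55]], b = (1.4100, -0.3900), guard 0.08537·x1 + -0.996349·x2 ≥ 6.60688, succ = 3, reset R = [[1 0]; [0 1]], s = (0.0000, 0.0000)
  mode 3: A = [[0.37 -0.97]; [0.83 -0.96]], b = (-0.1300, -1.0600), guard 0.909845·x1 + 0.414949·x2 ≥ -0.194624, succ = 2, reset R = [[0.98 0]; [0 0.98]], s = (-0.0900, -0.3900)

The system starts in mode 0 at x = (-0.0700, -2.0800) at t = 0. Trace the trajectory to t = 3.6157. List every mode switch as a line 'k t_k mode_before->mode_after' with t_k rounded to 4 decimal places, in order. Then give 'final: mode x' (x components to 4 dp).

Mode 0: guard c·x = 0.7445 hit at Δt = 1.3421 (t = 1.3421), x⁻ = (-1.8380, -1.5694) → reset → x⁺ = (-1.4158, -1.3168), jump to mode 3
Mode 3: guard c·x = -0.1946 hit at Δt = 1.5716 (t = 2.9137), x⁻ = (0.4220, -1.3943) → reset → x⁺ = (0.3235, -1.7564), jump to mode 2
Mode 2: flow for 0.7020 to horizon, guard not reached → x = (0.7083, -3.4062)

1 1.3421 0->3
2 2.9137 3->2
final: 2 0.7083 -3.4062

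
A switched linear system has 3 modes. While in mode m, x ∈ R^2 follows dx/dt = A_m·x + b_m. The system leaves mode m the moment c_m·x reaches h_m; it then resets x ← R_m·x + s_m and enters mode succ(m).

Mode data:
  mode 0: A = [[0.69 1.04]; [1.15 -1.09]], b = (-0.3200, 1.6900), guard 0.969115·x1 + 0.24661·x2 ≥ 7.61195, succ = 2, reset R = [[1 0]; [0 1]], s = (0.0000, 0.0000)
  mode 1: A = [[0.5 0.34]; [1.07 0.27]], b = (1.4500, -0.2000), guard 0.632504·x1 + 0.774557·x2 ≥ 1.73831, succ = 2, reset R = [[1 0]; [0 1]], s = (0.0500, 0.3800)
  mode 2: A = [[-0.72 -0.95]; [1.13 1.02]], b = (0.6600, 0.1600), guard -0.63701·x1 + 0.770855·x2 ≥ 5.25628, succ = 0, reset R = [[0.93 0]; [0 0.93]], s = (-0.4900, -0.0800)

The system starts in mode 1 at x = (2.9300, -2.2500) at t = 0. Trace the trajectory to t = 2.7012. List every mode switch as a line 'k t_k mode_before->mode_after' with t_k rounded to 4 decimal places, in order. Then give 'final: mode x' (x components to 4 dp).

1 0.4096 1->2
2 1.7374 2->0
final: 0 4.3078 4.4064

Mode 1: guard c·x = 1.7383 hit at Δt = 0.4096 (t = 0.4096), x⁻ = (3.9917, -1.0154) → reset → x⁺ = (4.0417, -0.6354), jump to mode 2
Mode 2: guard c·x = 5.2563 hit at Δt = 1.3278 (t = 1.7374), x⁻ = (-0.4940, 6.4105) → reset → x⁺ = (-0.9495, 5.8818), jump to mode 0
Mode 0: flow for 0.9638 to horizon, guard not reached → x = (4.3078, 4.4064)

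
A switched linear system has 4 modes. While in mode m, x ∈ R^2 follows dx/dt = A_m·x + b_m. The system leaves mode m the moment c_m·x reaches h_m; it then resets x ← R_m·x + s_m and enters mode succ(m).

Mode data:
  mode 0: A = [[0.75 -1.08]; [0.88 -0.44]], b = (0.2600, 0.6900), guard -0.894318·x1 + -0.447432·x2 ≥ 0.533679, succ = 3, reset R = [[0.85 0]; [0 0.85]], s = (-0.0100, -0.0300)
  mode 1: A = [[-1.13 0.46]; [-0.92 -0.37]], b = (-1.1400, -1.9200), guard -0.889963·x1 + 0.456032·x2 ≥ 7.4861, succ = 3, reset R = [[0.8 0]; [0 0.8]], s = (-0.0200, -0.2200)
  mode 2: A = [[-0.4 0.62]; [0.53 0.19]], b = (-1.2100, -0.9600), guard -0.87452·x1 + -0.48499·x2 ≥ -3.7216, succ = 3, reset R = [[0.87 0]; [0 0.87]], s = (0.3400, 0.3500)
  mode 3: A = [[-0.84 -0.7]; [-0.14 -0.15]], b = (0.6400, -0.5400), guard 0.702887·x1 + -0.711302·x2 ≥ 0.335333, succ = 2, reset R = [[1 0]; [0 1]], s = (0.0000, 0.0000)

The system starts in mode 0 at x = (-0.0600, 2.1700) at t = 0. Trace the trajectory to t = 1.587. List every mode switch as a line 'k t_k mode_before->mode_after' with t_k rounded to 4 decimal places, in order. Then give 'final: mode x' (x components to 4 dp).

Mode 0: guard c·x = 0.5337 hit at Δt = 0.5713 (t = 0.5713), x⁻ = (-1.4471, 1.6996) → reset → x⁺ = (-1.2400, 1.4147), jump to mode 3
Mode 3: flow for 1.0157 to horizon, guard not reached → x = (-0.6069, 0.8255)

1 0.5713 0->3
final: 3 -0.6069 0.8255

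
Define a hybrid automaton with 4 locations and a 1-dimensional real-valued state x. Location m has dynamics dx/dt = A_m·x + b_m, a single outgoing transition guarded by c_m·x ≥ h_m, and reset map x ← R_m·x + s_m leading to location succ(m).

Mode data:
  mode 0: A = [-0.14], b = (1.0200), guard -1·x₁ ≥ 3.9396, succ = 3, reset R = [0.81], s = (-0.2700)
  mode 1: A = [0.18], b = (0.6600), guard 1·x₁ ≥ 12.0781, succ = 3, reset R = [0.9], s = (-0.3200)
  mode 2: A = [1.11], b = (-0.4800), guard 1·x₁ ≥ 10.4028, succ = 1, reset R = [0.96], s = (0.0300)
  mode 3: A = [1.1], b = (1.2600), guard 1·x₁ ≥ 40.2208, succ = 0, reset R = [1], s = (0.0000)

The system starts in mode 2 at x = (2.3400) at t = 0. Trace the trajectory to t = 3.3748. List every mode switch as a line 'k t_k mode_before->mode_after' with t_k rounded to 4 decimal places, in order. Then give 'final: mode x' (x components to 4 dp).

Mode 2: guard c·x = 10.4028 hit at Δt = 1.4899 (t = 1.4899), x⁻ = (10.4028) → reset → x⁺ = (10.0167), jump to mode 1
Mode 1: guard c·x = 12.0781 hit at Δt = 0.7796 (t = 2.2695), x⁻ = (12.0781) → reset → x⁺ = (10.5503), jump to mode 3
Mode 3: flow for 1.1053 to horizon, guard not reached → x = (38.3054)

1 1.4899 2->1
2 2.2695 1->3
final: 3 38.3054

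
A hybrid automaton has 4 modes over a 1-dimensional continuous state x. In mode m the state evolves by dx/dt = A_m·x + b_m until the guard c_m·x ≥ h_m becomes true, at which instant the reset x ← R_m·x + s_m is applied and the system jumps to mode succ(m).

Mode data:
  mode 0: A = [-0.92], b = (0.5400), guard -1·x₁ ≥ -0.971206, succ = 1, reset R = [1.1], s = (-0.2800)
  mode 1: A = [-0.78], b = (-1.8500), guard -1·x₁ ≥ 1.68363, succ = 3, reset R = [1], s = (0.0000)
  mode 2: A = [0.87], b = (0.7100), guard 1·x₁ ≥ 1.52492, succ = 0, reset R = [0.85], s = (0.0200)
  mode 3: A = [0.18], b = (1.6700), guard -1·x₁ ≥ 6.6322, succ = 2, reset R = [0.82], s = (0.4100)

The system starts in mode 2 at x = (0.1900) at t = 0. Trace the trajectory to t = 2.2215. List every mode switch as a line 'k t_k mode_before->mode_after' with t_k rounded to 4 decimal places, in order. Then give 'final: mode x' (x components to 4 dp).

Mode 2: guard c·x = 1.5249 hit at Δt = 0.9707 (t = 0.9707), x⁻ = (1.5249) → reset → x⁺ = (1.3162), jump to mode 0
Mode 0: guard c·x = -0.9712 hit at Δt = 0.6964 (t = 1.6671), x⁻ = (0.9712) → reset → x⁺ = (0.7883), jump to mode 1
Mode 1: flow for 0.5544 to horizon, guard not reached → x = (-0.3211)

1 0.9707 2->0
2 1.6671 0->1
final: 1 -0.3211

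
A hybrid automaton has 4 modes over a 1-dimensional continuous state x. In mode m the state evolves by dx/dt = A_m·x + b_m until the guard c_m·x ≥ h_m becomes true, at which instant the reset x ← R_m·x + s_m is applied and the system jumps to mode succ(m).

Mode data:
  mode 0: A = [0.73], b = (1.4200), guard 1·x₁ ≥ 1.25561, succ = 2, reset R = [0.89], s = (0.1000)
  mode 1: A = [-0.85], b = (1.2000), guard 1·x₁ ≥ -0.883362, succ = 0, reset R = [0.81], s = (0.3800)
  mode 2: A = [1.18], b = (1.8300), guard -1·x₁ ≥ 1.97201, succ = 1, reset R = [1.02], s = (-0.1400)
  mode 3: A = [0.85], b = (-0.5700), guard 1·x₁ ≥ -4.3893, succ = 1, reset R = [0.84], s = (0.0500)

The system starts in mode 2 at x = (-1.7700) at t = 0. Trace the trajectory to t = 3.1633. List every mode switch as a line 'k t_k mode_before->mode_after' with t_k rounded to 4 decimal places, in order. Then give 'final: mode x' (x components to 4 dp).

1 0.5536 2->1
2 1.0711 1->0
3 2.0127 0->2
final: 2 9.2104

Mode 2: guard c·x = 1.9720 hit at Δt = 0.5536 (t = 0.5536), x⁻ = (-1.9720) → reset → x⁺ = (-2.1515), jump to mode 1
Mode 1: guard c·x = -0.8834 hit at Δt = 0.5175 (t = 1.0711), x⁻ = (-0.8834) → reset → x⁺ = (-0.3355), jump to mode 0
Mode 0: guard c·x = 1.2556 hit at Δt = 0.9416 (t = 2.0127), x⁻ = (1.2556) → reset → x⁺ = (1.2175), jump to mode 2
Mode 2: flow for 1.1506 to horizon, guard not reached → x = (9.2104)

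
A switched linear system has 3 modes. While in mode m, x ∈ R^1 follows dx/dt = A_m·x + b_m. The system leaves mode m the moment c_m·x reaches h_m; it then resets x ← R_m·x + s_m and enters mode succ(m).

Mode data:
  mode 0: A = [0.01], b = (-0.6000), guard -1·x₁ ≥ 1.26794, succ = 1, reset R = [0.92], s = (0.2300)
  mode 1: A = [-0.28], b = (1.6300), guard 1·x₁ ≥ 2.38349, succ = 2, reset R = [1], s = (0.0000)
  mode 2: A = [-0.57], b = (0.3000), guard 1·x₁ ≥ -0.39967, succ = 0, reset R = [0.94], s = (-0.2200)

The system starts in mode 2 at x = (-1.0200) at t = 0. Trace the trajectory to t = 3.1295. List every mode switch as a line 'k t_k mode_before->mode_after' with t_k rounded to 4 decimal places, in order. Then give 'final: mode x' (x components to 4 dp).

1 0.8996 2->0
2 2.0029 0->1
final: 1 0.8918

Mode 2: guard c·x = -0.3997 hit at Δt = 0.8996 (t = 0.8996), x⁻ = (-0.3997) → reset → x⁺ = (-0.5957), jump to mode 0
Mode 0: guard c·x = 1.2679 hit at Δt = 1.1033 (t = 2.0029), x⁻ = (-1.2679) → reset → x⁺ = (-0.9365), jump to mode 1
Mode 1: flow for 1.1266 to horizon, guard not reached → x = (0.8918)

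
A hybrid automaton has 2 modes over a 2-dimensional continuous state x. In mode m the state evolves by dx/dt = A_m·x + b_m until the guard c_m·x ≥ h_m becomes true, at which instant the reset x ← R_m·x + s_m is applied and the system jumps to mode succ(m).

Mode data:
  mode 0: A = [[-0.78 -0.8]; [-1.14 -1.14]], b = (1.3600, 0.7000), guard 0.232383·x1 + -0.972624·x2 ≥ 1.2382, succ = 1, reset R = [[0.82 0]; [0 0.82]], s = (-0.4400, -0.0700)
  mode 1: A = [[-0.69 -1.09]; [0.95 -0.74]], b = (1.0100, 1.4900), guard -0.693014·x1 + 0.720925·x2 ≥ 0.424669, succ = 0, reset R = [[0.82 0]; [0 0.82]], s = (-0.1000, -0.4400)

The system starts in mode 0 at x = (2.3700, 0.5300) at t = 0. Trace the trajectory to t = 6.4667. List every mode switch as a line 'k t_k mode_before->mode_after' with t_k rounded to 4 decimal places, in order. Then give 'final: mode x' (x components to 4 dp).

1 0.8050 0->1
2 1.7346 1->0
3 4.3770 0->1
4 5.3356 1->0
final: 0 1.0939 0.0008

Mode 0: guard c·x = 1.2382 hit at Δt = 0.8050 (t = 0.8050), x⁻ = (2.2103, -0.7449) → reset → x⁺ = (1.3725, -0.6809), jump to mode 1
Mode 1: guard c·x = 0.4247 hit at Δt = 0.9296 (t = 1.7346), x⁻ = (0.9157, 1.4693) → reset → x⁺ = (0.6509, 0.7648), jump to mode 0
Mode 0: guard c·x = 1.2382 hit at Δt = 2.6424 (t = 4.3770), x⁻ = (1.8999, -0.8191) → reset → x⁺ = (1.1179, -0.7417), jump to mode 1
Mode 1: guard c·x = 0.4247 hit at Δt = 0.9585 (t = 5.3356), x⁻ = (0.8327, 1.3895) → reset → x⁺ = (0.5828, 0.6994), jump to mode 0
Mode 0: flow for 1.1311 to horizon, guard not reached → x = (1.0939, 0.0008)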